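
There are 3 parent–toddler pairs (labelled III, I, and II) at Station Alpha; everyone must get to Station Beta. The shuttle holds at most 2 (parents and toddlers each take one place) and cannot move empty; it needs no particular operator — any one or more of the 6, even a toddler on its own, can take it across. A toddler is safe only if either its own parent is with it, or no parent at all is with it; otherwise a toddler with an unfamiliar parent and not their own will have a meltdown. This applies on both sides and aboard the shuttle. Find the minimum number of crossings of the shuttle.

Counting alone: each trip to Station Beta takes at most 2 across and each return brings at least 1 back, so after t trips out (and t−1 returns) at most 2t − (t−1) of the 6 are across; that first reaches 6 at t = 5, so at least 9 crossings are needed.
The safety rule pushes this higher. Following every safe sequence of crossings, the most of the 6 that can be at Station Beta as the shuttle arrives there on crossing 9 is 5 — never all 6.
So no plan with fewer than 11 crossings exists, and this one achieves 11:
1. parent III and toddler III cross → Station Beta.
2. parent III crosses ← Station Alpha.
3. toddler I and toddler II cross → Station Beta.
4. toddler III crosses ← Station Alpha.
5. parent I and parent II cross → Station Beta.
6. parent I and toddler I cross ← Station Alpha.
7. parent I and parent III cross → Station Beta.
8. toddler II crosses ← Station Alpha.
9. toddler I and toddler III cross → Station Beta.
10. parent II crosses ← Station Alpha.
11. parent II and toddler II cross → Station Beta.

11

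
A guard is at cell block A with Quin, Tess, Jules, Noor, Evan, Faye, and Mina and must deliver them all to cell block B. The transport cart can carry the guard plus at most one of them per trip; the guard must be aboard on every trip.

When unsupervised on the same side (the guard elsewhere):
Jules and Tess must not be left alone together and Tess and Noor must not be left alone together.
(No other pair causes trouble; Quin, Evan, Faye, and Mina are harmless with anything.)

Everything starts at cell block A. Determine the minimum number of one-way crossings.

15

Counting alone: the guard can take at most 1 across per trip to cell block B, so moving all 7 needs at least 7 loaded trips out, with a return between consecutive ones — at least 13 crossings.
The safety rule pushes this higher. Following every safe sequence of crossings, the most of the 7 that can be at cell block B as the transport cart arrives there on crossing 13 is 6 — never all 7.
So no plan with fewer than 15 crossings exists, and this one achieves 15:
1. Guard goes to cell block B with Tess.  [cell block A: Evan, Faye, Jules, Mina, Noor, Quin | cell block B: Tess]
2. Guard goes back to cell block A alone.  [cell block A: Evan, Faye, Jules, Mina, Noor, Quin | cell block B: Tess]
3. Guard goes to cell block B with Quin.  [cell block A: Evan, Faye, Jules, Mina, Noor | cell block B: Quin, Tess]
4. Guard goes back to cell block A alone.  [cell block A: Evan, Faye, Jules, Mina, Noor | cell block B: Quin, Tess]
5. Guard goes to cell block B with Jules.  [cell block A: Evan, Faye, Mina, Noor | cell block B: Jules, Quin, Tess]
6. Guard goes back to cell block A with Tess.  [cell block A: Evan, Faye, Mina, Noor, Tess | cell block B: Jules, Quin]
7. Guard goes to cell block B with Noor.  [cell block A: Evan, Faye, Mina, Tess | cell block B: Jules, Noor, Quin]
8. Guard goes back to cell block A alone.  [cell block A: Evan, Faye, Mina, Tess | cell block B: Jules, Noor, Quin]
9. Guard goes to cell block B with Evan.  [cell block A: Faye, Mina, Tess | cell block B: Evan, Jules, Noor, Quin]
10. Guard goes back to cell block A alone.  [cell block A: Faye, Mina, Tess | cell block B: Evan, Jules, Noor, Quin]
11. Guard goes to cell block B with Faye.  [cell block A: Mina, Tess | cell block B: Evan, Faye, Jules, Noor, Quin]
12. Guard goes back to cell block A alone.  [cell block A: Mina, Tess | cell block B: Evan, Faye, Jules, Noor, Quin]
13. Guard goes to cell block B with Mina.  [cell block A: Tess | cell block B: Evan, Faye, Jules, Mina, Noor, Quin]
14. Guard goes back to cell block A alone.  [cell block A: Tess | cell block B: Evan, Faye, Jules, Mina, Noor, Quin]
15. Guard goes to cell block B with Tess.  [cell block A: — | cell block B: Evan, Faye, Jules, Mina, Noor, Quin, Tess]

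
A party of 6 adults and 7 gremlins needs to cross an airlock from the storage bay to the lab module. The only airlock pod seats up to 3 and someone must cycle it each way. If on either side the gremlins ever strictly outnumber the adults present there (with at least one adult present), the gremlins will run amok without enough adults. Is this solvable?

The gremlins already outnumber the adults at the storage bay before anyone moves, so the starting position itself is disallowed.

No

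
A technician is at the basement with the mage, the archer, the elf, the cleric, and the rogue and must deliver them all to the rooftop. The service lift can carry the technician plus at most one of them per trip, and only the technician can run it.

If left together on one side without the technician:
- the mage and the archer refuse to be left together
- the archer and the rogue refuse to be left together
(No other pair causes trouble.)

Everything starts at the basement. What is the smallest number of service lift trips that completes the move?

11

Counting alone: the technician can take at most 1 across per trip to the rooftop, so moving all 5 needs at least 5 loaded trips out, with a return between consecutive ones — at least 9 crossings.
The safety rule pushes this higher. Following every safe sequence of crossings, the most of the 5 that can be at the rooftop as the service lift arrives there on crossing 9 is 4 — never all 5.
So no plan with fewer than 11 crossings exists, and this one achieves 11:
1. Technician goes to the rooftop with the archer.  [the basement: the cleric, the elf, the mage, the rogue | the rooftop: the archer]
2. Technician goes back to the basement alone.  [the basement: the cleric, the elf, the mage, the rogue | the rooftop: the archer]
3. Technician goes to the rooftop with the mage.  [the basement: the cleric, the elf, the rogue | the rooftop: the archer, the mage]
4. Technician goes back to the basement with the archer.  [the basement: the archer, the cleric, the elf, the rogue | the rooftop: the mage]
5. Technician goes to the rooftop with the rogue.  [the basement: the archer, the cleric, the elf | the rooftop: the mage, the rogue]
6. Technician goes back to the basement alone.  [the basement: the archer, the cleric, the elf | the rooftop: the mage, the rogue]
7. Technician goes to the rooftop with the elf.  [the basement: the archer, the cleric | the rooftop: the elf, the mage, the rogue]
8. Technician goes back to the basement alone.  [the basement: the archer, the cleric | the rooftop: the elf, the mage, the rogue]
9. Technician goes to the rooftop with the cleric.  [the basement: the archer | the rooftop: the cleric, the elf, the mage, the rogue]
10. Technician goes back to the basement alone.  [the basement: the archer | the rooftop: the cleric, the elf, the mage, the rogue]
11. Technician goes to the rooftop with the archer.  [the basement: — | the rooftop: the archer, the cleric, the elf, the mage, the rogue]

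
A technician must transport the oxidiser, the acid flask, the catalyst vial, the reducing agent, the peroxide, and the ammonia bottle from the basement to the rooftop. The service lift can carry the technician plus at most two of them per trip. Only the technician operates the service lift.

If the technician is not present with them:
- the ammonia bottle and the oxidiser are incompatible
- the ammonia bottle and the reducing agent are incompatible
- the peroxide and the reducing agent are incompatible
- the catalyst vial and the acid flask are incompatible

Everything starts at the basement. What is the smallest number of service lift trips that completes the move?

impossible

Whatever the first load, the items left behind include a forbidden pair without the technician. No opening move is safe, so no plan exists.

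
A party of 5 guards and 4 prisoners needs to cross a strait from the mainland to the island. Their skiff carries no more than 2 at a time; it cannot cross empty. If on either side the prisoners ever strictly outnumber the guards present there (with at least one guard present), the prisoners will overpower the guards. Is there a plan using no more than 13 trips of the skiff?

No

Counting alone: each trip to the island takes at most 2 across and each return brings at least 1 back, so after t trips out (and t−1 returns) at most 2t − (t−1) of the 9 are across; that first reaches 9 at t = 8, so at least 15 crossings are needed.
Since 13 < 15, 13 crossings cannot be enough. (The shortest complete plan in fact takes 15:)
1. 2 prisoners → the island.  (the mainland: 5G 2P; the island: 0G 2P)
2. 1 prisoner ← the mainland.  (the mainland: 5G 3P; the island: 0G 1P)
3. 2 prisoners → the island.  (the mainland: 5G 1P; the island: 0G 3P)
4. 1 prisoner ← the mainland.  (the mainland: 5G 2P; the island: 0G 2P)
5. 2 guards → the island.  (the mainland: 3G 2P; the island: 2G 2P)
6. 1 prisoner ← the mainland.  (the mainland: 3G 3P; the island: 2G 1P)
7. 1 guard and 1 prisoner → the island.  (the mainland: 2G 2P; the island: 3G 2P)
8. 1 guard ← the mainland.  (the mainland: 3G 2P; the island: 2G 2P)
9. 1 guard and 1 prisoner → the island.  (the mainland: 2G 1P; the island: 3G 3P)
10. 1 prisoner ← the mainland.  (the mainland: 2G 2P; the island: 3G 2P)
11. 1 guard and 1 prisoner → the island.  (the mainland: 1G 1P; the island: 4G 3P)
12. 1 guard ← the mainland.  (the mainland: 2G 1P; the island: 3G 3P)
13. 1 guard and 1 prisoner → the island.  (the mainland: 1G 0P; the island: 4G 4P)
14. 1 prisoner ← the mainland.  (the mainland: 1G 1P; the island: 4G 3P)
15. 1 guard and 1 prisoner → the island.  (the mainland: 0G 0P; the island: 5G 4P)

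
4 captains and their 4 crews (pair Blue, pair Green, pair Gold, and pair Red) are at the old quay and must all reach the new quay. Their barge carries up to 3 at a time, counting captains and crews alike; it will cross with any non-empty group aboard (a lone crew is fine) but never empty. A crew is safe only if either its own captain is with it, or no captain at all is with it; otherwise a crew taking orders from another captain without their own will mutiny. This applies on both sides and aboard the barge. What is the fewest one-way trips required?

Counting alone: each trip to the new quay takes at most 3 across and each return brings at least 1 back, so after t trips out (and t−1 returns) at most 3t − (t−1) of the 8 are across; that first reaches 8 at t = 4, so at least 7 crossings are needed.
The safety rule pushes this higher. Following every safe sequence of crossings, the most of the 8 that can be at the new quay as the barge arrives there on crossing 7 is 7 — never all 8.
So no plan with fewer than 9 crossings exists, and this one achieves 9:
1. captain Blue and crew Blue cross → the new quay.
2. captain Blue crosses ← the old quay.
3. captain Blue, captain Green, and crew Green cross → the new quay.
4. captain Blue and crew Blue cross ← the old quay.
5. captain Blue, captain Gold, and captain Red cross → the new quay.
6. crew Green crosses ← the old quay.
7. crew Blue and crew Green cross → the new quay.
8. crew Blue crosses ← the old quay.
9. crew Blue, crew Gold, and crew Red cross → the new quay.

9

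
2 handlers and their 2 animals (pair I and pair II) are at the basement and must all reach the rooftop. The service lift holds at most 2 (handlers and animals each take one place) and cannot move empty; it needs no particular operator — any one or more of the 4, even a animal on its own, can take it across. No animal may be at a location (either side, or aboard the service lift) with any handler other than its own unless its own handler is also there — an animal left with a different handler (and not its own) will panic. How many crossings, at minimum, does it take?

Counting alone: each trip to the rooftop takes at most 2 across and each return brings at least 1 back, so after t trips out (and t−1 returns) at most 2t − (t−1) of the 4 are across; that first reaches 4 at t = 3, so at least 5 crossings are needed.
The plan below uses exactly 5 crossings, so it is optimal:
1. animal I and handler I cross → the rooftop.
2. handler I crosses ← the basement.
3. handler I and handler II cross → the rooftop.
4. handler II crosses ← the basement.
5. animal II and handler II cross → the rooftop.

5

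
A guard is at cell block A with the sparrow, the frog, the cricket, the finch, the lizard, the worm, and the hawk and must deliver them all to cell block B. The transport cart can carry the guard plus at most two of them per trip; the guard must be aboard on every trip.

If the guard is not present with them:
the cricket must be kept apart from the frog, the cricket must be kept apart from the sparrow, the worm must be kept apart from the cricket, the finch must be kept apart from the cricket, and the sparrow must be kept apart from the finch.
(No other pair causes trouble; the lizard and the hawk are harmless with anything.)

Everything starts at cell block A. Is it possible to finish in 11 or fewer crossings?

Yes — this plan uses 11 crossings (≤ 11):
1. Guard goes to cell block B with the cricket and the sparrow.
2. Guard goes back to cell block A with the sparrow.
3. Guard goes to cell block B with the frog and the sparrow.
4. Guard goes back to cell block A with the cricket.
5. Guard goes to cell block B with the cricket and the lizard.
6. Guard goes back to cell block A with the cricket.
7. Guard goes to cell block B with the cricket and the worm.
8. Guard goes back to cell block A with the cricket.
9. Guard goes to cell block B with the cricket and the hawk.
10. Guard goes back to cell block A with the cricket.
11. Guard goes to cell block B with the cricket and the finch.

Yes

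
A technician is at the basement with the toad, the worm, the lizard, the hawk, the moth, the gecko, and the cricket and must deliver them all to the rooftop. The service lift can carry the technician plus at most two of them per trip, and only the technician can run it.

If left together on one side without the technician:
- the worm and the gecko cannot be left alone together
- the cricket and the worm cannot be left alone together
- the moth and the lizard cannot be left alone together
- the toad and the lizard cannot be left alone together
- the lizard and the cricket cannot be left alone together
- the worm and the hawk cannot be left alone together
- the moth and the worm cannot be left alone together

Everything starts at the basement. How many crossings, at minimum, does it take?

9

Counting alone: the technician can take at most 2 across per trip to the rooftop, so moving all 7 needs at least 4 loaded trips out, with a return between consecutive ones — at least 7 crossings.
The safety rule pushes this higher. Following every safe sequence of crossings, the most of the 7 that can be at the rooftop as the service lift arrives there on crossing 7 is 6 — never all 7.
So no plan with fewer than 9 crossings exists, and this one achieves 9:
1. Technician goes to the rooftop with the lizard and the worm.  [the basement: the cricket, the gecko, the hawk, the moth, the toad | the rooftop: the lizard, the worm]
2. Technician goes back to the basement alone.  [the basement: the cricket, the gecko, the hawk, the moth, the toad | the rooftop: the lizard, the worm]
3. Technician goes to the rooftop with the toad.  [the basement: the cricket, the gecko, the hawk, the moth | the rooftop: the lizard, the toad, the worm]
4. Technician goes back to the basement with the lizard.  [the basement: the cricket, the gecko, the hawk, the lizard, the moth | the rooftop: the toad, the worm]
5. Technician goes to the rooftop with the cricket and the moth.  [the basement: the gecko, the hawk, the lizard | the rooftop: the cricket, the moth, the toad, the worm]
6. Technician goes back to the basement with the worm.  [the basement: the gecko, the hawk, the lizard, the worm | the rooftop: the cricket, the moth, the toad]
7. Technician goes to the rooftop with the gecko and the hawk.  [the basement: the lizard, the worm | the rooftop: the cricket, the gecko, the hawk, the moth, the toad]
8. Technician goes back to the basement alone.  [the basement: the lizard, the worm | the rooftop: the cricket, the gecko, the hawk, the moth, the toad]
9. Technician goes to the rooftop with the lizard and the worm.  [the basement: — | the rooftop: the cricket, the gecko, the hawk, the lizard, the moth, the toad, the worm]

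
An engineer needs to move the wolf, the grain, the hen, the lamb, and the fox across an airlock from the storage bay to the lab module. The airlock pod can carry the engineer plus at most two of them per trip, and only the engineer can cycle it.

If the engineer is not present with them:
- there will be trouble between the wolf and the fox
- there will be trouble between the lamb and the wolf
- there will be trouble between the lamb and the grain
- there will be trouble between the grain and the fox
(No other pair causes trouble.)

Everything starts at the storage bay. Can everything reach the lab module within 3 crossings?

Counting alone: the engineer can take at most 2 across per trip to the lab module, so moving all 5 needs at least 3 loaded trips out, with a return between consecutive ones — at least 5 crossings.
Since 3 < 5, 3 crossings cannot be enough. (The shortest complete plan in fact takes 5:)
1. Engineer goes to the lab module with the grain and the wolf.
2. Engineer goes back to the storage bay alone.
3. Engineer goes to the lab module with the hen.
4. Engineer goes back to the storage bay alone.
5. Engineer goes to the lab module with the fox and the lamb.

No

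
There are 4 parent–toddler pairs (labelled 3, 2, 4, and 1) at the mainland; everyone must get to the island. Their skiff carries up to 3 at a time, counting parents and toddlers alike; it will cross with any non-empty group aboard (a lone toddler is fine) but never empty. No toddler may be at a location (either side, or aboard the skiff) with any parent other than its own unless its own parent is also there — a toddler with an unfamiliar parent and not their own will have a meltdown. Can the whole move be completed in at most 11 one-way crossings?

Yes — this plan uses 9 crossings (≤ 11):
1. parent 3 and toddler 3 cross → the island.
2. parent 3 crosses ← the mainland.
3. parent 2, parent 3, and toddler 2 cross → the island.
4. parent 3 and toddler 3 cross ← the mainland.
5. parent 1, parent 3, and parent 4 cross → the island.
6. toddler 2 crosses ← the mainland.
7. toddler 2 and toddler 3 cross → the island.
8. toddler 3 crosses ← the mainland.
9. toddler 1, toddler 3, and toddler 4 cross → the island.

Yes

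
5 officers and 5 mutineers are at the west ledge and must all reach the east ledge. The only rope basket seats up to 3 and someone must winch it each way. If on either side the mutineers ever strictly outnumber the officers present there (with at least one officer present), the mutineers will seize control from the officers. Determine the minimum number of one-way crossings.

11

Counting alone: each trip to the east ledge takes at most 3 across and each return brings at least 1 back, so after t trips out (and t−1 returns) at most 3t − (t−1) of the 10 are across; that first reaches 10 at t = 5, so at least 9 crossings are needed.
The safety rule pushes this higher. Following every safe sequence of crossings, the most of the 10 that can be at the east ledge as the rope basket arrives there on crossing 9 is 9 — never all 10.
So no plan with fewer than 11 crossings exists, and this one achieves 11:
1. 2 mutineers → the east ledge.  (the west ledge: 5O 3M; the east ledge: 0O 2M)
2. 1 mutineer ← the west ledge.  (the west ledge: 5O 4M; the east ledge: 0O 1M)
3. 3 mutineers → the east ledge.  (the west ledge: 5O 1M; the east ledge: 0O 4M)
4. 1 mutineer ← the west ledge.  (the west ledge: 5O 2M; the east ledge: 0O 3M)
5. 3 officers → the east ledge.  (the west ledge: 2O 2M; the east ledge: 3O 3M)
6. 1 officer and 1 mutineer ← the west ledge.  (the west ledge: 3O 3M; the east ledge: 2O 2M)
7. 3 officers → the east ledge.  (the west ledge: 0O 3M; the east ledge: 5O 2M)
8. 1 mutineer ← the west ledge.  (the west ledge: 0O 4M; the east ledge: 5O 1M)
9. 2 mutineers → the east ledge.  (the west ledge: 0O 2M; the east ledge: 5O 3M)
10. 1 mutineer ← the west ledge.  (the west ledge: 0O 3M; the east ledge: 5O 2M)
11. 3 mutineers → the east ledge.  (the west ledge: 0O 0M; the east ledge: 5O 5M)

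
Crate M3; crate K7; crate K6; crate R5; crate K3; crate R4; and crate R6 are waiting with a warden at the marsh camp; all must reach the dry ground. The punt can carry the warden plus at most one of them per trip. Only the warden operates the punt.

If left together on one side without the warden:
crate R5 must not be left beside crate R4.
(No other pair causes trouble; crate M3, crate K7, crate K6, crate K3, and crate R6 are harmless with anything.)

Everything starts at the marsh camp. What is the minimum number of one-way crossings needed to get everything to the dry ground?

Counting alone: the warden can take at most 1 across per trip to the dry ground, so moving all 7 needs at least 7 loaded trips out, with a return between consecutive ones — at least 13 crossings.
The plan below uses exactly 13 crossings, so it is optimal:
1. Warden goes to the dry ground with crate R5.
2. Warden goes back to the marsh camp alone.
3. Warden goes to the dry ground with crate M3.
4. Warden goes back to the marsh camp alone.
5. Warden goes to the dry ground with crate K7.
6. Warden goes back to the marsh camp alone.
7. Warden goes to the dry ground with crate K6.
8. Warden goes back to the marsh camp alone.
9. Warden goes to the dry ground with crate K3.
10. Warden goes back to the marsh camp alone.
11. Warden goes to the dry ground with crate R6.
12. Warden goes back to the marsh camp alone.
13. Warden goes to the dry ground with crate R4.

13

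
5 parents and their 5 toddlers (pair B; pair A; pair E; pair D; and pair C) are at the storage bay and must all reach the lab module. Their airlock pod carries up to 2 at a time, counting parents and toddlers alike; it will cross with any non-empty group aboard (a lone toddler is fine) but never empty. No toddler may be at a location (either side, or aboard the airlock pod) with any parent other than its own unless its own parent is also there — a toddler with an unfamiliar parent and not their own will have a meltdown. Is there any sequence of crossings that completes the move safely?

Following every safe sequence of crossings from the start, the most of the 10 that can be at the lab module as the airlock pod arrives there on crossings 1, 3, 5, 7 is 2, 3, 4, 5 respectively; the best ever achieved is 5 of 10.
From crossing 9 on, no configuration arises that was not already reachable earlier: only 82 distinct safe configurations (who is on which side, and where the airlock pod is) can ever be reached, none of them has everyone across, and every continuation just revisits them. So no valid plan exists.

No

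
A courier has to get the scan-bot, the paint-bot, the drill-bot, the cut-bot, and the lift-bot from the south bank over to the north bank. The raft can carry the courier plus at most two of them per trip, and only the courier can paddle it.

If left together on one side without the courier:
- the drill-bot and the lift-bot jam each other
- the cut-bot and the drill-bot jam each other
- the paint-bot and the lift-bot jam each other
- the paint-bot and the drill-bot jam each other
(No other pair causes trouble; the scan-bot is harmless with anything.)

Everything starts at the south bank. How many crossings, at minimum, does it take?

7

Counting alone: the courier can take at most 2 across per trip to the north bank, so moving all 5 needs at least 3 loaded trips out, with a return between consecutive ones — at least 5 crossings.
The safety rule pushes this higher. Following every safe sequence of crossings, the most of the 5 that can be at the north bank as the raft arrives there on crossing 5 is 4 — never all 5.
So no plan with fewer than 7 crossings exists, and this one achieves 7:
1. Courier goes to the north bank with the drill-bot and the paint-bot.  [the south bank: the cut-bot, the lift-bot, the scan-bot | the north bank: the drill-bot, the paint-bot]
2. Courier goes back to the south bank with the paint-bot.  [the south bank: the cut-bot, the lift-bot, the paint-bot, the scan-bot | the north bank: the drill-bot]
3. Courier goes to the north bank with the paint-bot and the scan-bot.  [the south bank: the cut-bot, the lift-bot | the north bank: the drill-bot, the paint-bot, the scan-bot]
4. Courier goes back to the south bank with the paint-bot.  [the south bank: the cut-bot, the lift-bot, the paint-bot | the north bank: the drill-bot, the scan-bot]
5. Courier goes to the north bank with the cut-bot and the paint-bot.  [the south bank: the lift-bot | the north bank: the cut-bot, the drill-bot, the paint-bot, the scan-bot]
6. Courier goes back to the south bank with the drill-bot.  [the south bank: the drill-bot, the lift-bot | the north bank: the cut-bot, the paint-bot, the scan-bot]
7. Courier goes to the north bank with the drill-bot and the lift-bot.  [the south bank: — | the north bank: the cut-bot, the drill-bot, the lift-bot, the paint-bot, the scan-bot]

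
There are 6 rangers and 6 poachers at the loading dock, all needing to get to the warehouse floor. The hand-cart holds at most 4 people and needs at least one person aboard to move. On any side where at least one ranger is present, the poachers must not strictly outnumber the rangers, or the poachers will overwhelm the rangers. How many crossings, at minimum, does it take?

9

Counting alone: each trip to the warehouse floor takes at most 4 across and each return brings at least 1 back, so after t trips out (and t−1 returns) at most 4t − (t−1) of the 12 are across; that first reaches 12 at t = 4, so at least 7 crossings are needed.
The safety rule pushes this higher. Following every safe sequence of crossings, the most of the 12 that can be at the warehouse floor as the hand-cart arrives there on crossing 7 is 11 — never all 12.
So no plan with fewer than 9 crossings exists, and this one achieves 9:
1. 2 poachers → the warehouse floor.  (the loading dock: 6R 4P; the warehouse floor: 0R 2P)
2. 1 poacher ← the loading dock.  (the loading dock: 6R 5P; the warehouse floor: 0R 1P)
3. 4 poachers → the warehouse floor.  (the loading dock: 6R 1P; the warehouse floor: 0R 5P)
4. 1 poacher ← the loading dock.  (the loading dock: 6R 2P; the warehouse floor: 0R 4P)
5. 4 rangers → the warehouse floor.  (the loading dock: 2R 2P; the warehouse floor: 4R 4P)
6. 1 ranger and 1 poacher ← the loading dock.  (the loading dock: 3R 3P; the warehouse floor: 3R 3P)
7. 2 rangers and 2 poachers → the warehouse floor.  (the loading dock: 1R 1P; the warehouse floor: 5R 5P)
8. 1 ranger and 1 poacher ← the loading dock.  (the loading dock: 2R 2P; the warehouse floor: 4R 4P)
9. 2 rangers and 2 poachers → the warehouse floor.  (the loading dock: 0R 0P; the warehouse floor: 6R 6P)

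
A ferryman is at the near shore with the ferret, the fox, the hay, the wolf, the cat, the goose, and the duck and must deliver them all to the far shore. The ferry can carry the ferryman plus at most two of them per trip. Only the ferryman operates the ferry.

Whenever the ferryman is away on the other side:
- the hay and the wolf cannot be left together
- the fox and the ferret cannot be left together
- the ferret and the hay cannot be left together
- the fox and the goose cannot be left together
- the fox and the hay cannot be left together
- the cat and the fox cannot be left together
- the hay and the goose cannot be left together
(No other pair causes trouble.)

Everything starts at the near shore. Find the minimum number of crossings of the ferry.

11

Counting alone: the ferryman can take at most 2 across per trip to the far shore, so moving all 7 needs at least 4 loaded trips out, with a return between consecutive ones — at least 7 crossings.
The safety rule pushes this higher. Following every safe sequence of crossings, the most of the 7 that can be at the far shore as the ferry arrives there on crossings 7, 9 is 5, 6 respectively — never all 7.
So no plan with fewer than 11 crossings exists, and this one achieves 11:
1. Ferryman goes to the far shore with the fox and the hay.  [the near shore: the cat, the duck, the ferret, the goose, the wolf | the far shore: the fox, the hay]
2. Ferryman goes back to the near shore with the fox.  [the near shore: the cat, the duck, the ferret, the fox, the goose, the wolf | the far shore: the hay]
3. Ferryman goes to the far shore with the fox and the wolf.  [the near shore: the cat, the duck, the ferret, the goose | the far shore: the fox, the hay, the wolf]
4. Ferryman goes back to the near shore with the hay.  [the near shore: the cat, the duck, the ferret, the goose, the hay | the far shore: the fox, the wolf]
5. Ferryman goes to the far shore with the ferret and the goose.  [the near shore: the cat, the duck, the hay | the far shore: the ferret, the fox, the goose, the wolf]
6. Ferryman goes back to the near shore with the fox.  [the near shore: the cat, the duck, the fox, the hay | the far shore: the ferret, the goose, the wolf]
7. Ferryman goes to the far shore with the cat and the fox.  [the near shore: the duck, the hay | the far shore: the cat, the ferret, the fox, the goose, the wolf]
8. Ferryman goes back to the near shore with the fox.  [the near shore: the duck, the fox, the hay | the far shore: the cat, the ferret, the goose, the wolf]
9. Ferryman goes to the far shore with the duck and the fox.  [the near shore: the hay | the far shore: the cat, the duck, the ferret, the fox, the goose, the wolf]
10. Ferryman goes back to the near shore with the fox.  [the near shore: the fox, the hay | the far shore: the cat, the duck, the ferret, the goose, the wolf]
11. Ferryman goes to the far shore with the fox and the hay.  [the near shore: — | the far shore: the cat, the duck, the ferret, the fox, the goose, the hay, the wolf]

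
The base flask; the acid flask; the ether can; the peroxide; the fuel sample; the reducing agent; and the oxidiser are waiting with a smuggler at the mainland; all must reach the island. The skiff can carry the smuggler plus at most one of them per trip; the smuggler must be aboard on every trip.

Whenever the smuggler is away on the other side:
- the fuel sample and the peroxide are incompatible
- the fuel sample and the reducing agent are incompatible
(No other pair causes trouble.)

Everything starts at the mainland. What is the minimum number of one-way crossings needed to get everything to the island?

Counting alone: the smuggler can take at most 1 across per trip to the island, so moving all 7 needs at least 7 loaded trips out, with a return between consecutive ones — at least 13 crossings.
The safety rule pushes this higher. Following every safe sequence of crossings, the most of the 7 that can be at the island as the skiff arrives there on crossing 13 is 6 — never all 7.
So no plan with fewer than 15 crossings exists, and this one achieves 15:
1. Smuggler goes to the island with the fuel sample.  [the mainland: the acid flask, the base flask, the ether can, the oxidiser, the peroxide, the reducing agent | the island: the fuel sample]
2. Smuggler goes back to the mainland alone.  [the mainland: the acid flask, the base flask, the ether can, the oxidiser, the peroxide, the reducing agent | the island: the fuel sample]
3. Smuggler goes to the island with the base flask.  [the mainland: the acid flask, the ether can, the oxidiser, the peroxide, the reducing agent | the island: the base flask, the fuel sample]
4. Smuggler goes back to the mainland alone.  [the mainland: the acid flask, the ether can, the oxidiser, the peroxide, the reducing agent | the island: the base flask, the fuel sample]
5. Smuggler goes to the island with the acid flask.  [the mainland: the ether can, the oxidiser, the peroxide, the reducing agent | the island: the acid flask, the base flask, the fuel sample]
6. Smuggler goes back to the mainland alone.  [the mainland: the ether can, the oxidiser, the peroxide, the reducing agent | the island: the acid flask, the base flask, the fuel sample]
7. Smuggler goes to the island with the ether can.  [the mainland: the oxidiser, the peroxide, the reducing agent | the island: the acid flask, the base flask, the ether can, the fuel sample]
8. Smuggler goes back to the mainland alone.  [the mainland: the oxidiser, the peroxide, the reducing agent | the island: the acid flask, the base flask, the ether can, the fuel sample]
9. Smuggler goes to the island with the peroxide.  [the mainland: the oxidiser, the reducing agent | the island: the acid flask, the base flask, the ether can, the fuel sample, the peroxide]
10. Smuggler goes back to the mainland with the fuel sample.  [the mainland: the fuel sample, the oxidiser, the reducing agent | the island: the acid flask, the base flask, the ether can, the peroxide]
11. Smuggler goes to the island with the reducing agent.  [the mainland: the fuel sample, the oxidiser | the island: the acid flask, the base flask, the ether can, the peroxide, the reducing agent]
12. Smuggler goes back to the mainland alone.  [the mainland: the fuel sample, the oxidiser | the island: the acid flask, the base flask, the ether can, the peroxide, the reducing agent]
13. Smuggler goes to the island with the oxidiser.  [the mainland: the fuel sample | the island: the acid flask, the base flask, the ether can, the oxidiser, the peroxide, the reducing agent]
14. Smuggler goes back to the mainland alone.  [the mainland: the fuel sample | the island: the acid flask, the base flask, the ether can, the oxidiser, the peroxide, the reducing agent]
15. Smuggler goes to the island with the fuel sample.  [the mainland: — | the island: the acid flask, the base flask, the ether can, the fuel sample, the oxidiser, the peroxide, the reducing agent]

15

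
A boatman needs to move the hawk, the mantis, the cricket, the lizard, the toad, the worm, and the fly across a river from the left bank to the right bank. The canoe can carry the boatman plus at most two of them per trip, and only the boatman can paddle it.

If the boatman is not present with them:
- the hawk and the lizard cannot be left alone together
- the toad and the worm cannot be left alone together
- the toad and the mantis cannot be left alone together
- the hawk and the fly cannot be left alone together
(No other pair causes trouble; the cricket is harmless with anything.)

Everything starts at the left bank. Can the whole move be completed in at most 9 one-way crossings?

Yes — this plan uses 9 crossings (≤ 9):
1. Boatman goes to the right bank with the hawk and the toad.
2. Boatman goes back to the left bank alone.
3. Boatman goes to the right bank with the mantis.
4. Boatman goes back to the left bank with the toad.
5. Boatman goes to the right bank with the cricket and the worm.
6. Boatman goes back to the left bank alone.
7. Boatman goes to the right bank with the fly and the lizard.
8. Boatman goes back to the left bank with the hawk.
9. Boatman goes to the right bank with the hawk and the toad.

Yes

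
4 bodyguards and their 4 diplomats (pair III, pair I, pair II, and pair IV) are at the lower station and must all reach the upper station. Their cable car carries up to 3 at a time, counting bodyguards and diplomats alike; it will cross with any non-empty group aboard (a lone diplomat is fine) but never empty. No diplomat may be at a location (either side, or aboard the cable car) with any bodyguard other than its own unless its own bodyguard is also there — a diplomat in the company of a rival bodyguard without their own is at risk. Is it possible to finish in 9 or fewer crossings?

Yes — this plan uses 9 crossings (≤ 9):
1. bodyguard III and diplomat III cross → the upper station.
2. bodyguard III crosses ← the lower station.
3. bodyguard I, bodyguard III, and diplomat I cross → the upper station.
4. bodyguard III and diplomat III cross ← the lower station.
5. bodyguard II, bodyguard III, and bodyguard IV cross → the upper station.
6. diplomat I crosses ← the lower station.
7. diplomat I and diplomat III cross → the upper station.
8. diplomat III crosses ← the lower station.
9. diplomat II, diplomat III, and diplomat IV cross → the upper station.

Yes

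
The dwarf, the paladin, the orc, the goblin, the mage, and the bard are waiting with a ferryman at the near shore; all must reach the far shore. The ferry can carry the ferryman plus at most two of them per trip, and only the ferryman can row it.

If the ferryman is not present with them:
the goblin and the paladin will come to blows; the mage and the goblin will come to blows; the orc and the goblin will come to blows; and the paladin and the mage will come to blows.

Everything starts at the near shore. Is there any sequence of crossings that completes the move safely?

Yes

1. Ferryman goes to the far shore with the goblin and the paladin.
2. Ferryman goes back to the near shore with the paladin.
3. Ferryman goes to the far shore with the dwarf and the paladin.
4. Ferryman goes back to the near shore with the paladin.
5. Ferryman goes to the far shore with the orc and the paladin.
6. Ferryman goes back to the near shore with the goblin.
7. Ferryman goes to the far shore with the bard and the goblin.
8. Ferryman goes back to the near shore with the goblin.
9. Ferryman goes to the far shore with the goblin and the mage.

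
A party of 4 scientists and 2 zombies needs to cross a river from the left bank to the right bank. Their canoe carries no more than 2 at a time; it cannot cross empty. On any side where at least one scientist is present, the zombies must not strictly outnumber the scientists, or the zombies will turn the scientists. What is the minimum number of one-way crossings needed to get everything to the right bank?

9

Counting alone: each trip to the right bank takes at most 2 across and each return brings at least 1 back, so after t trips out (and t−1 returns) at most 2t − (t−1) of the 6 are across; that first reaches 6 at t = 5, so at least 9 crossings are needed.
The plan below uses exactly 9 crossings, so it is optimal:
1. 2 zombies → the right bank.  (the left bank: 4S 0Z; the right bank: 0S 2Z)
2. 1 zombie ← the left bank.  (the left bank: 4S 1Z; the right bank: 0S 1Z)
3. 2 scientists → the right bank.  (the left bank: 2S 1Z; the right bank: 2S 1Z)
4. 1 zombie ← the left bank.  (the left bank: 2S 2Z; the right bank: 2S 0Z)
5. 2 zombies → the right bank.  (the left bank: 2S 0Z; the right bank: 2S 2Z)
6. 1 zombie ← the left bank.  (the left bank: 2S 1Z; the right bank: 2S 1Z)
7. 1 scientist and 1 zombie → the right bank.  (the left bank: 1S 0Z; the right bank: 3S 2Z)
8. 1 zombie ← the left bank.  (the left bank: 1S 1Z; the right bank: 3S 1Z)
9. 1 scientist and 1 zombie → the right bank.  (the left bank: 0S 0Z; the right bank: 4S 2Z)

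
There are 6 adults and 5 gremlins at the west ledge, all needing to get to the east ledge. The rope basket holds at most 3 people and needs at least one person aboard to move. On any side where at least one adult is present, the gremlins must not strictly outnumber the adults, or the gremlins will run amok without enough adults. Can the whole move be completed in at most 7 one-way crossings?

Counting alone: each trip to the east ledge takes at most 3 across and each return brings at least 1 back, so after t trips out (and t−1 returns) at most 3t − (t−1) of the 11 are across; that first reaches 11 at t = 5, so at least 9 crossings are needed.
Since 7 < 9, 7 crossings cannot be enough. (The shortest complete plan in fact takes 9:)
1. 3 gremlins → the east ledge.  (the west ledge: 6A 2G; the east ledge: 0A 3G)
2. 1 gremlin ← the west ledge.  (the west ledge: 6A 3G; the east ledge: 0A 2G)
3. 3 adults → the east ledge.  (the west ledge: 3A 3G; the east ledge: 3A 2G)
4. 1 adult ← the west ledge.  (the west ledge: 4A 3G; the east ledge: 2A 2G)
5. 2 adults and 1 gremlin → the east ledge.  (the west ledge: 2A 2G; the east ledge: 4A 3G)
6. 1 adult ← the west ledge.  (the west ledge: 3A 2G; the east ledge: 3A 3G)
7. 2 adults and 1 gremlin → the east ledge.  (the west ledge: 1A 1G; the east ledge: 5A 4G)
8. 1 adult ← the west ledge.  (the west ledge: 2A 1G; the east ledge: 4A 4G)
9. 2 adults and 1 gremlin → the east ledge.  (the west ledge: 0A 0G; the east ledge: 6A 5G)

No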